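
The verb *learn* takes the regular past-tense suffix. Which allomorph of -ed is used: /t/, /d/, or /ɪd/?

/d/

The stem *learn* ends in a voiced sound other than /d/.
The -ed suffix is realized as /ɪd/ after /t, d/; as /t/ after other voiceless consonants; and as /d/ after other voiced sounds.
So -ed on *learn* is pronounced /d/.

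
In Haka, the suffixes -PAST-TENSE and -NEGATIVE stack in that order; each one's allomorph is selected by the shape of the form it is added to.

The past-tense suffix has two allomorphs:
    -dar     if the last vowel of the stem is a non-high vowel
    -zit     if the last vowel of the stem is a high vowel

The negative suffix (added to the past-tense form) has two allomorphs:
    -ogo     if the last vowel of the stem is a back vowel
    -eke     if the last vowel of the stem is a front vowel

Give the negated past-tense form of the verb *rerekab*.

The last vowel of *rerekab* is /a/, which is a non-high vowel, so the past-tense suffix is -dar, giving *rerekabdar*.
Since the last vowel of the past-tense form *rerekabdar* is /a/ (a back vowel), it takes -ogo, giving *rerekabdarogo*.

rerekabdarogo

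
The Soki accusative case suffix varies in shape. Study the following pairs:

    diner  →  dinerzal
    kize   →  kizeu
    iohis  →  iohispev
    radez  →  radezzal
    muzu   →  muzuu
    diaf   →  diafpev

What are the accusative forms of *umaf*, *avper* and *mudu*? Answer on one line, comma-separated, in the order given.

umafpev, avperzal, muduu

Looking at the final sound of each stem: -pev when the stem ends in a voiceless consonant (*iohis*, *diaf*); -zal when the stem ends in a voiced consonant (*diner*, *radez*); -u when the stem ends in a vowel (*kize*, *muzu*).
Since the final sound of *umaf* is /f/ (a voiceless consonant), it takes -pev, giving *umafpev*.
*avper* — final sound /r/ (a voiced consonant) → -zal → *avperzal*.
The final sound of *mudu* is /u/, which is a vowel, so the suffix is -u, giving *muduu*.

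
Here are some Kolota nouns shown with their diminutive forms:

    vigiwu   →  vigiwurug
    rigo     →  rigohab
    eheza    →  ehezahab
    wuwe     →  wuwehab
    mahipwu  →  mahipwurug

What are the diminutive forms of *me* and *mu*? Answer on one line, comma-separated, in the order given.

mehab, murug

The pattern is height harmony: -rug when the last vowel of the stem is a high vowel (*vigiwu*, *mahipwu*); -hab when the last vowel of the stem is a non-high vowel (*rigo*, *eheza*, *wuwe*).
The last vowel of *me* is /e/, which is a non-high vowel, so the suffix is -hab, giving *mehab*.
The last vowel of *mu* is /u/, which is a high vowel, so the suffix is -rug, giving *murug*.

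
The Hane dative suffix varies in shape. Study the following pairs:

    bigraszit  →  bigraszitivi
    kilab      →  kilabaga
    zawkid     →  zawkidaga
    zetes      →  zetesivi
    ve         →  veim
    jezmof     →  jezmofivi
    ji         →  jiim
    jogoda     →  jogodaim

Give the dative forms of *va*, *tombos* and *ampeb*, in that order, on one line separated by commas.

vaim, tombosivi, ampebaga

The alternation tracks the final sound of the stem — -ivi when the stem ends in a voiceless consonant (*bigraszit*, *zetes*, *jezmof*); -aga when the stem ends in a voiced consonant (*kilab*, *zawkid*); -im when the stem ends in a vowel (*ve*, *ji*, *jogoda*).
*va*: final sound = /a/, a vowel → -im → *vaim*.
The final sound of *tombos* is /s/, which is a voiceless consonant, so the suffix is -ivi, giving *tombosivi*.
The final sound of *ampeb* is /b/, which is a voiced consonant, so the suffix is -aga, giving *ampebaga*.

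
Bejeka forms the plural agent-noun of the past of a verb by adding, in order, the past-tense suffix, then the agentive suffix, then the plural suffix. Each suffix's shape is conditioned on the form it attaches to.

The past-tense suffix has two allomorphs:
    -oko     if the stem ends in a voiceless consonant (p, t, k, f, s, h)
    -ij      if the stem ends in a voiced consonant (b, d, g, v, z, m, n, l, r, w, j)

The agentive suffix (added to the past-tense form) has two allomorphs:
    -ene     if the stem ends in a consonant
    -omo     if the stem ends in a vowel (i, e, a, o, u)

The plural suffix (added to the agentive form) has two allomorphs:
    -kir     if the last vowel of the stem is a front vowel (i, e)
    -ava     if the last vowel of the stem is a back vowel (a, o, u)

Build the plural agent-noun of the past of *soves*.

sovesokoomoava

*soves*: final consonant = /s/, voiceless → -oko → *sovesoko*.
The past-tense form *sovesoko* — final sound /o/ (a vowel) → -omo → *sovesokoomo*.
The agentive form *sovesokoomo* — last vowel /o/ (a back vowel) → -ava → *sovesokoomoava*.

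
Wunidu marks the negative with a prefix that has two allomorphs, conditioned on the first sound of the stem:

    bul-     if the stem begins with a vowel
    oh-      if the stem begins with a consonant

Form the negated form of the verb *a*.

Since the first sound of *a* is /a/ (a vowel), it takes bul-, giving *bula*.

bula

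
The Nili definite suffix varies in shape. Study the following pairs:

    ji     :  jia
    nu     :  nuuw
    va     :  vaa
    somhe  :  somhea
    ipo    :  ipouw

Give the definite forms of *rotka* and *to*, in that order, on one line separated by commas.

The suffix is conditioned by the last vowel: -uw when the last vowel of the stem is a rounded vowel (*nu*, *ipo*); -a when the last vowel of the stem is an unrounded vowel (*ji*, *va*, *somhe*).
*rotka*: last vowel = /a/, an unrounded vowel → -a → *rotkaa*.
The last vowel of *to* is /o/, which is a rounded vowel, so the suffix is -uw, giving *touw*.

rotkaa, touw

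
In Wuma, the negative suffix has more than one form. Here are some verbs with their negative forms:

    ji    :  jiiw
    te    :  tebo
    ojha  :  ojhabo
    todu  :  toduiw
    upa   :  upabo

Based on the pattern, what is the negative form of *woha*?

The alternation tracks the last vowel of the stem — -iw when the last vowel of the stem is a high vowel (*ji*, *todu*); -bo when the last vowel of the stem is a non-high vowel (*te*, *ojha*, *upa*).
Since the last vowel of *woha* is /a/ (a non-high vowel), it takes -bo, giving *wohabo*.

wohabo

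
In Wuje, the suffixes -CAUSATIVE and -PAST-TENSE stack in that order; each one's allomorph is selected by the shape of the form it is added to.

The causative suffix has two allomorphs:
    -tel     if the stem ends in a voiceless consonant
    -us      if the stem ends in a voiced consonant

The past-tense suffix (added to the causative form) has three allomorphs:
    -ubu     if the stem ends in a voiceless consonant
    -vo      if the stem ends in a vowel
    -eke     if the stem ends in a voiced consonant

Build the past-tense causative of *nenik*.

nenikteleke

Since the final consonant of *nenik* is /k/ (voiceless), it takes -tel, giving *neniktel*.
The causative form *neniktel* — final sound /l/ (a voiced consonant) → -eke → *nenikteleke*.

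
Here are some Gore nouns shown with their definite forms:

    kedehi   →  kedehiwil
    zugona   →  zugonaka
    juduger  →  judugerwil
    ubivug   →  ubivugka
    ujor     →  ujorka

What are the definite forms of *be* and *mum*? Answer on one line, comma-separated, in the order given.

bewil, mumka

The suffix is conditioned by the last vowel: -wil when the last vowel of the stem is a front vowel (*kedehi*, *juduger*); -ka when the last vowel of the stem is a back vowel (*zugona*, *ubivug*, *ujor*).
*be*: last vowel = /e/, a front vowel → -wil → *bewil*.
*mum*: last vowel = /u/, a back vowel → -ka → *mumka*.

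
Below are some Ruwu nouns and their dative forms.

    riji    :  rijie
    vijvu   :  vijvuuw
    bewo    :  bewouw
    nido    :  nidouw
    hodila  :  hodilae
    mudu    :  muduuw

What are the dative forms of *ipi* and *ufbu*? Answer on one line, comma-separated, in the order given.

Looking at the last vowel of each stem: -uw when the last vowel of the stem is a rounded vowel (*vijvu*, *bewo*, *nido*, *mudu*); -e when the last vowel of the stem is an unrounded vowel (*riji*, *hodila*).
*ipi*: last vowel = /i/, an unrounded vowel → -e → *ipie*.
The last vowel of *ufbu* is /u/, which is a rounded vowel, so the suffix is -uw, giving *ufbuuw*.

ipie, ufbuuw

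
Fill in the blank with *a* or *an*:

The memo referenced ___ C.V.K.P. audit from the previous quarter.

a

The indefinite article is chosen by the initial *sound* of the following word, not its spelling.
The initialism *C.V.K.P.* is read letter by letter; the first letter, C, is pronounced /siː/, which begins with a consonant sound.
So the article is *a*: The memo referenced a C.V.K.P. audit from the previous quarter.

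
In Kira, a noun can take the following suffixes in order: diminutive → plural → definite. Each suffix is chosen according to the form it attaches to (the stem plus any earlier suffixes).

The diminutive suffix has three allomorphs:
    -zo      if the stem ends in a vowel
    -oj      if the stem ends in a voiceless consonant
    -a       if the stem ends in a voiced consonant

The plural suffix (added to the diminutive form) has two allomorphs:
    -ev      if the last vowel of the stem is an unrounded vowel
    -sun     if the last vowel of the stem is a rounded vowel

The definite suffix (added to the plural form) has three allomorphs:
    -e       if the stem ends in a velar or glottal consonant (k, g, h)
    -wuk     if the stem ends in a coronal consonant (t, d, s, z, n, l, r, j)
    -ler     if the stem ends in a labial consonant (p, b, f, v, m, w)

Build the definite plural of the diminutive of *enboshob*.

enboshobaevler

The final sound of *enboshob* is /b/, which is a voiced consonant, so the diminutive suffix is -a, giving *enboshoba*.
Since the last vowel of the diminutive form *enboshoba* is /a/ (an unrounded vowel), it takes -ev, giving *enboshobaev*.
The plural form *enboshobaev*: final consonant = /v/, labial → -ler → *enboshobaevler*.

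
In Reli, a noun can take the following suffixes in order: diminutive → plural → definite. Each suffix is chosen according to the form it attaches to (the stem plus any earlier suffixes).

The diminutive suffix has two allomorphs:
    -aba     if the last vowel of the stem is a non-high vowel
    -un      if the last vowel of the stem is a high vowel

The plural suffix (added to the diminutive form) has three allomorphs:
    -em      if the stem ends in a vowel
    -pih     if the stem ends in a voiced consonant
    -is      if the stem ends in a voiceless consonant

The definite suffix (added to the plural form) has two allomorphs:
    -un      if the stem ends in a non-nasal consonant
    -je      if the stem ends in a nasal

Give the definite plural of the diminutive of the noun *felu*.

feluunpihun

The last vowel of *felu* is /u/, which is a high vowel, so the diminutive suffix is -un, giving *feluun*.
The final sound of the diminutive form *feluun* is /n/, which is a voiced consonant, so the plural suffix is -pih, giving *feluunpih*.
The plural form *feluunpih*: final consonant = /h/, non-nasal → -un → *feluunpihun*.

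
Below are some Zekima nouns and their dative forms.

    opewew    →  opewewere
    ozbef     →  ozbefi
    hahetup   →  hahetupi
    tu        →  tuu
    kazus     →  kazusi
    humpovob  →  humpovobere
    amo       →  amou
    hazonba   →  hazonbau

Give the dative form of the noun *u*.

Looking at the final sound of each stem: -i when the stem ends in a voiceless consonant (*ozbef*, *hahetup*, *kazus*); -ere when the stem ends in a voiced consonant (*opewew*, *humpovob*); -u when the stem ends in a vowel (*tu*, *amo*, *hazonba*).
*u*: final sound = /u/, a vowel → -u → *uu*.

uu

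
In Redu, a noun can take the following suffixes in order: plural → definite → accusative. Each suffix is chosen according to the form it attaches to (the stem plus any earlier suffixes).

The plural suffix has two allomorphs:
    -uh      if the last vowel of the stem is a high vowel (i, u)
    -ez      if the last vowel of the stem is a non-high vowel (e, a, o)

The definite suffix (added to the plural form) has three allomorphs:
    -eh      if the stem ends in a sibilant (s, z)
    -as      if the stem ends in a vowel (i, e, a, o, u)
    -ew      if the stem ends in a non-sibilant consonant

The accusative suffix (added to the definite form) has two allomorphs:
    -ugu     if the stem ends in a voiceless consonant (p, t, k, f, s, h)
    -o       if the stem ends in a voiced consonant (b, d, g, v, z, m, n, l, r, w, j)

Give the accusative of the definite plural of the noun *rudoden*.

rudodenezehugu

The last vowel of *rudoden* is /e/, which is a non-high vowel, so the plural suffix is -ez, giving *rudodenez*.
The plural form *rudodenez*: final sound = /z/, a sibilant → -eh → *rudodenezeh*.
The definite form *rudodenezeh* — final consonant /h/ (voiceless) → -ugu → *rudodenezehugu*.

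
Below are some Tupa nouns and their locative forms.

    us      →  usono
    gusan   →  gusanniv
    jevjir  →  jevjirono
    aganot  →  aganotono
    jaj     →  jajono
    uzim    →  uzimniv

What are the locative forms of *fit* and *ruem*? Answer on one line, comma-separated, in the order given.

fitono, ruemniv

The pattern is nasality of the final consonant: -niv when the stem ends in a nasal (*gusan*, *uzim*); -ono when the stem ends in a non-nasal consonant (*us*, *jevjir*, *aganot*, *jaj*).
Since the final consonant of *fit* is /t/ (non-nasal), it takes -ono, giving *fitono*.
*ruem*: final consonant = /m/, a nasal → -niv → *ruemniv*.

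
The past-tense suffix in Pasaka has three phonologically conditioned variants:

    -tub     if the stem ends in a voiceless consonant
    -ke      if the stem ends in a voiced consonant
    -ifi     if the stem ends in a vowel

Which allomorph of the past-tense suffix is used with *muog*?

-ke

*muog* — final sound /g/ (a voiced consonant) → -ke.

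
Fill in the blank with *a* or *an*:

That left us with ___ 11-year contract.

an

The indefinite article is chosen by the initial *sound* of the following word, not its spelling.
The number *11* is spoken "eleven", beginning with /ɪˈlɛvən/ — a vowel sound.
So the article is *an*: That left us with an 11-year contract.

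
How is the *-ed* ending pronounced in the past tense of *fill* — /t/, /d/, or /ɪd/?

The stem *fill* ends in a voiced sound other than /d/.
The -ed suffix is realized as /ɪd/ after /t, d/; as /t/ after other voiceless consonants; and as /d/ after other voiced sounds.
So -ed on *fill* is pronounced /d/.

/d/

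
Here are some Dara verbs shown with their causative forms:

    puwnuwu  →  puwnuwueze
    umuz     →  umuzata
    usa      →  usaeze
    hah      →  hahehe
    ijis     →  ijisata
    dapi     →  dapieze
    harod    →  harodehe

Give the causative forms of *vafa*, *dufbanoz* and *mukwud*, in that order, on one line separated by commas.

The suffix is conditioned by the final sound: -ata when the stem ends in a sibilant (*umuz*, *ijis*); -ehe when the stem ends in a non-sibilant consonant (*hah*, *harod*); -eze when the stem ends in a vowel (*puwnuwu*, *usa*, *dapi*).
*vafa* — final sound /a/ (a vowel) → -eze → *vafaeze*.
The final sound of *dufbanoz* is /z/, which is a sibilant, so the suffix is -ata, giving *dufbanozata*.
*mukwud* — final sound /d/ (a non-sibilant consonant) → -ehe → *mukwudehe*.

vafaeze, dufbanozata, mukwudehe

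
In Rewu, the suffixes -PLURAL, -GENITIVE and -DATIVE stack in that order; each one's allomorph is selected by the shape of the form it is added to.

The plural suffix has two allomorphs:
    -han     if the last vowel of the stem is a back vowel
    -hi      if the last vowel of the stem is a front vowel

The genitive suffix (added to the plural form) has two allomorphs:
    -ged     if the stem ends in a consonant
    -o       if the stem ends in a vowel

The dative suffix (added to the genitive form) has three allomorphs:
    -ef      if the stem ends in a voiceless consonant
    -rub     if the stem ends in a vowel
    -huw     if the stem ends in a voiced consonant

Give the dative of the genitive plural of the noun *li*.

lihiorub

*li*: last vowel = /i/, a front vowel → -hi → *lihi*.
The final sound of the plural form *lihi* is /i/, which is a vowel, so the genitive suffix is -o, giving *lihio*.
The genitive form *lihio* — final sound /o/ (a vowel) → -rub → *lihiorub*.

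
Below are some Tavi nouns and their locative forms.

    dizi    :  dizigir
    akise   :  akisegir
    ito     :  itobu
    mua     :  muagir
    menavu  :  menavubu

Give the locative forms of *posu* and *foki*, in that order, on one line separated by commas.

posubu, fokigir

The suffix is conditioned by the last vowel: -bu when the last vowel of the stem is a rounded vowel (*ito*, *menavu*); -gir when the last vowel of the stem is an unrounded vowel (*dizi*, *akise*, *mua*).
*posu* — last vowel /u/ (a rounded vowel) → -bu → *posubu*.
*foki*: last vowel = /i/, an unrounded vowel → -gir → *fokigir*.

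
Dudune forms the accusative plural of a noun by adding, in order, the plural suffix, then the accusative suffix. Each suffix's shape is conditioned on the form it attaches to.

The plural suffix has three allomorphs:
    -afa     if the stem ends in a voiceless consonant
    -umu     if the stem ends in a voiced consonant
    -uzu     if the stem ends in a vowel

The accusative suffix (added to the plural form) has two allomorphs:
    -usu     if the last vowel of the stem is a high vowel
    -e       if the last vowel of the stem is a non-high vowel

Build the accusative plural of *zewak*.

Since the final sound of *zewak* is /k/ (a voiceless consonant), it takes -afa, giving *zewakafa*.
The plural form *zewakafa* — last vowel /a/ (a non-high vowel) → -e → *zewakafae*.

zewakafae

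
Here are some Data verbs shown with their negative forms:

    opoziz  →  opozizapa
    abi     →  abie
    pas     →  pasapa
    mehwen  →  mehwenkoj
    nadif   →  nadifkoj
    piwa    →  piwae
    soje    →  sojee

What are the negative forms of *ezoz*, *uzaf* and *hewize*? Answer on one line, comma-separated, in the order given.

ezozapa, uzafkoj, hewizee

Looking at the final sound of each stem: -apa when the stem ends in a sibilant (*opoziz*, *pas*); -koj when the stem ends in a non-sibilant consonant (*mehwen*, *nadif*); -e when the stem ends in a vowel (*abi*, *piwa*, *soje*).
The final sound of *ezoz* is /z/, which is a sibilant, so the suffix is -apa, giving *ezozapa*.
*uzaf* — final sound /f/ (a non-sibilant consonant) → -koj → *uzafkoj*.
*hewize*: final sound = /e/, a vowel → -e → *hewizee*.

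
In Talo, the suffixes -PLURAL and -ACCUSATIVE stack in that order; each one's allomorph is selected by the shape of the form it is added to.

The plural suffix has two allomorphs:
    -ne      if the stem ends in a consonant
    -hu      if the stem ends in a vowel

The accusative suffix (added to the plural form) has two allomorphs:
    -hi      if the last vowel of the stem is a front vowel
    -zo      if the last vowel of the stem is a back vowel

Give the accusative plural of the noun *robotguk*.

Since the final sound of *robotguk* is /k/ (a consonant), it takes -ne, giving *robotgukne*.
Since the last vowel of the plural form *robotgukne* is /e/ (a front vowel), it takes -hi, giving *robotguknehi*.

robotguknehi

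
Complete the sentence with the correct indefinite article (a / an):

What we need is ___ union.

The indefinite article is chosen by the initial *sound* of the following word, not its spelling.
*union* begins with the sound /juː/ (u pronounced /juː/) — a consonant sound.
So the article is *a*: What we need is a union.

a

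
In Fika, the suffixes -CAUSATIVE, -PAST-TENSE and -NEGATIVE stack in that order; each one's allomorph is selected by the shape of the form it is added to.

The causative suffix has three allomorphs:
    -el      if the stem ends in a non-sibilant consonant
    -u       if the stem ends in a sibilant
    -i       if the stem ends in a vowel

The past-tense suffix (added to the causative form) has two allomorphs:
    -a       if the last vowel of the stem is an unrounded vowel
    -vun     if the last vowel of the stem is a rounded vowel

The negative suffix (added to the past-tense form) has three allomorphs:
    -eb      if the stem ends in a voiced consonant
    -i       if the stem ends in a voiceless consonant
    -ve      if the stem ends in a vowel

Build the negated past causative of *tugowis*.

*tugowis* — final sound /s/ (a sibilant) → -u → *tugowisu*.
The causative form *tugowisu* — last vowel /u/ (a rounded vowel) → -vun → *tugowisuvun*.
Since the final sound of the past-tense form *tugowisuvun* is /n/ (a voiced consonant), it takes -eb, giving *tugowisuvuneb*.

tugowisuvuneb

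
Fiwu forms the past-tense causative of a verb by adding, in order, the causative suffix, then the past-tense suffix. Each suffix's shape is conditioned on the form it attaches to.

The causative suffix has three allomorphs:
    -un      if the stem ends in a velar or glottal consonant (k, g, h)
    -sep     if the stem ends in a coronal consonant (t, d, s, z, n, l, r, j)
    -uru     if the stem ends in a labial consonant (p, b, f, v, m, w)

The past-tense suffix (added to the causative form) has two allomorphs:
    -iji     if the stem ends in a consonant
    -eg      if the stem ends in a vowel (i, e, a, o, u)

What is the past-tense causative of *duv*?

duvurueg

*duv* — final consonant /v/ (labial) → -uru → *duvuru*.
Since the final sound of the causative form *duvuru* is /u/ (a vowel), it takes -eg, giving *duvurueg*.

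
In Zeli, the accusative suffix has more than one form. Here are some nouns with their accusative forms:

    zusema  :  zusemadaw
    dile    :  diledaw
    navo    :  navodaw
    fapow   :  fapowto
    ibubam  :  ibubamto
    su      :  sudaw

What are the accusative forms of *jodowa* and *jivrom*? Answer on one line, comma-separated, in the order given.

Looking at the final sound of each stem: -to when the stem ends in a consonant (*fapow*, *ibubam*); -daw when the stem ends in a vowel (*zusema*, *dile*, *navo*, *su*).
The final sound of *jodowa* is /a/, which is a vowel, so the suffix is -daw, giving *jodowadaw*.
The final sound of *jivrom* is /m/, which is a consonant, so the suffix is -to, giving *jivromto*.

jodowadaw, jivromto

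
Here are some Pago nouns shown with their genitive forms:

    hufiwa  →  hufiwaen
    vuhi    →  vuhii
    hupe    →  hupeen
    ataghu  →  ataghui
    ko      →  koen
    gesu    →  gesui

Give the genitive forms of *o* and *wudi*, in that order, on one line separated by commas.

oen, wudii

The pattern is height harmony: -i when the last vowel of the stem is a high vowel (*vuhi*, *ataghu*, *gesu*); -en when the last vowel of the stem is a non-high vowel (*hufiwa*, *hupe*, *ko*).
Since the last vowel of *o* is /o/ (a non-high vowel), it takes -en, giving *oen*.
Since the last vowel of *wudi* is /i/ (a high vowel), it takes -i, giving *wudii*.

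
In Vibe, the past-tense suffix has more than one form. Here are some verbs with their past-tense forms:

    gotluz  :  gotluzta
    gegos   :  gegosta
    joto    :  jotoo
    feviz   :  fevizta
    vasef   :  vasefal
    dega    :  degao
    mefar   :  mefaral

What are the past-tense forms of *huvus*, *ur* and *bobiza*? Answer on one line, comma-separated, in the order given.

The alternation tracks the final sound of the stem — -ta when the stem ends in a sibilant (*gotluz*, *gegos*, *feviz*); -al when the stem ends in a non-sibilant consonant (*vasef*, *mefar*); -o when the stem ends in a vowel (*joto*, *dega*).
*huvus*: final sound = /s/, a sibilant → -ta → *huvusta*.
The final sound of *ur* is /r/, which is a non-sibilant consonant, so the suffix is -al, giving *ural*.
*bobiza*: final sound = /a/, a vowel → -o → *bobizao*.

huvusta, ural, bobizao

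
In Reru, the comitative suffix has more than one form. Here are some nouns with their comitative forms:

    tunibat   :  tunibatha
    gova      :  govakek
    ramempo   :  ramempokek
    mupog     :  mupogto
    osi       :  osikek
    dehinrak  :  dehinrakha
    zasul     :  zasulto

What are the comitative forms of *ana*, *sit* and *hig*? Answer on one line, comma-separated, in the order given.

anakek, sitha, higto

The suffix is conditioned by the final sound: -ha when the stem ends in a voiceless consonant (*tunibat*, *dehinrak*); -to when the stem ends in a voiced consonant (*mupog*, *zasul*); -kek when the stem ends in a vowel (*gova*, *ramempo*, *osi*).
Since the final sound of *ana* is /a/ (a vowel), it takes -kek, giving *anakek*.
Since the final sound of *sit* is /t/ (a voiceless consonant), it takes -ha, giving *sitha*.
*hig*: final sound = /g/, a voiced consonant → -to → *higto*.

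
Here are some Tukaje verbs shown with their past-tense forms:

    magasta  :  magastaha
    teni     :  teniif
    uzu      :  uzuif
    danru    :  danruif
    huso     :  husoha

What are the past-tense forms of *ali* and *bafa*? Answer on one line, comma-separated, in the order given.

aliif, bafaha

The pattern is height harmony: -if when the last vowel of the stem is a high vowel (*teni*, *uzu*, *danru*); -ha when the last vowel of the stem is a non-high vowel (*magasta*, *huso*).
Since the last vowel of *ali* is /i/ (a high vowel), it takes -if, giving *aliif*.
*bafa* — last vowel /a/ (a non-high vowel) → -ha → *bafaha*.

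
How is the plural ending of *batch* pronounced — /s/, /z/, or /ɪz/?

The stem *batch* ends in a sibilant (/s, z, ʃ, ʒ, tʃ, dʒ/).
The plural suffix surfaces as /ɪz/ after sibilants, /s/ after other voiceless consonants, and /z/ after other voiced sounds.
So the plural -s on *batch* is pronounced /ɪz/.

/ɪz/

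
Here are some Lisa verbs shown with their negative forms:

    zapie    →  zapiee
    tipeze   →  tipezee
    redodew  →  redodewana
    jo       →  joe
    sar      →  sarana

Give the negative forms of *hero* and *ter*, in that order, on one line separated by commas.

The pattern is consonant vs. vowel: -ana when the stem ends in a consonant (*redodew*, *sar*); -e when the stem ends in a vowel (*zapie*, *tipeze*, *jo*).
Since the final sound of *hero* is /o/ (a vowel), it takes -e, giving *heroe*.
The final sound of *ter* is /r/, which is a consonant, so the suffix is -ana, giving *terana*.

heroe, terana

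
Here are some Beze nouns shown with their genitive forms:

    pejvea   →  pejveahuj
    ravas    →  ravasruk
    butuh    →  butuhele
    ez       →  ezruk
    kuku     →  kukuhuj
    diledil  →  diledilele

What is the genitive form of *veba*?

vebahuj

Looking at the final sound of each stem: -ruk when the stem ends in a sibilant (*ravas*, *ez*); -ele when the stem ends in a non-sibilant consonant (*butuh*, *diledil*); -huj when the stem ends in a vowel (*pejvea*, *kuku*).
*veba*: final sound = /a/, a vowel → -huj → *vebahuj*.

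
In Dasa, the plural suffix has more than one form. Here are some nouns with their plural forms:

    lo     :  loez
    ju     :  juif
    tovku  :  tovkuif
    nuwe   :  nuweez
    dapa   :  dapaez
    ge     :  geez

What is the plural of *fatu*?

The alternation tracks the last vowel of the stem — -if when the last vowel of the stem is a high vowel (*ju*, *tovku*); -ez when the last vowel of the stem is a non-high vowel (*lo*, *nuwe*, *dapa*, *ge*).
*fatu*: last vowel = /u/, a high vowel → -if → *fatuif*.

fatuif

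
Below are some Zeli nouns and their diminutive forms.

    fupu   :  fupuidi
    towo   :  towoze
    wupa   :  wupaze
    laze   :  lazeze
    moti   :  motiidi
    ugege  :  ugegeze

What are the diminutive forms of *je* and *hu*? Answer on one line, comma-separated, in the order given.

The suffix is conditioned by the last vowel: -idi when the last vowel of the stem is a high vowel (*fupu*, *moti*); -ze when the last vowel of the stem is a non-high vowel (*towo*, *wupa*, *laze*, *ugege*).
*je*: last vowel = /e/, a non-high vowel → -ze → *jeze*.
*hu*: last vowel = /u/, a high vowel → -idi → *huidi*.

jeze, huidi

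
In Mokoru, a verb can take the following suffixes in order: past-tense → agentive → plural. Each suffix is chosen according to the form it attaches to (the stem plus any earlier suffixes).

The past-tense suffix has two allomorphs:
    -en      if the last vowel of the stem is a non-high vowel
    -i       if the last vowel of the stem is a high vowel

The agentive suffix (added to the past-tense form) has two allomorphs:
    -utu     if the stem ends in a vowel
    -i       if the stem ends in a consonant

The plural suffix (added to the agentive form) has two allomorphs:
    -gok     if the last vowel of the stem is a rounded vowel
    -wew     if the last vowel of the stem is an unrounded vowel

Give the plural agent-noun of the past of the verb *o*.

oeniwew

*o* — last vowel /o/ (a non-high vowel) → -en → *oen*.
The past-tense form *oen* — final sound /n/ (a consonant) → -i → *oeni*.
Since the last vowel of the agentive form *oeni* is /i/ (an unrounded vowel), it takes -wew, giving *oeniwew*.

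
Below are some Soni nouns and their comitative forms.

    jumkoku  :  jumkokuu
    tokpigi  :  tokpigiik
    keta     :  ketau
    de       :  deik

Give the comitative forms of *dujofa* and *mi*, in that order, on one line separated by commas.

dujofau, miik

The suffix is conditioned by the last vowel: -ik when the last vowel of the stem is a front vowel (*tokpigi*, *de*); -u when the last vowel of the stem is a back vowel (*jumkoku*, *keta*).
*dujofa*: last vowel = /a/, a back vowel → -u → *dujofau*.
The last vowel of *mi* is /i/, which is a front vowel, so the suffix is -ik, giving *miik*.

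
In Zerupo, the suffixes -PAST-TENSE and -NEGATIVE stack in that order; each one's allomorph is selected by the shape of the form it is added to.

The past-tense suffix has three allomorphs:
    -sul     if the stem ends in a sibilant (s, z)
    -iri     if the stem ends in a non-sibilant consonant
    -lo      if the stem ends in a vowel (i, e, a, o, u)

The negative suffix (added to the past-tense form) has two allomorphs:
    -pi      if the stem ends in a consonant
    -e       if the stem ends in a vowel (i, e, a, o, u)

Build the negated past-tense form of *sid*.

sidirie

*sid* — final sound /d/ (a non-sibilant consonant) → -iri → *sidiri*.
The final sound of the past-tense form *sidiri* is /i/, which is a vowel, so the negative suffix is -e, giving *sidirie*.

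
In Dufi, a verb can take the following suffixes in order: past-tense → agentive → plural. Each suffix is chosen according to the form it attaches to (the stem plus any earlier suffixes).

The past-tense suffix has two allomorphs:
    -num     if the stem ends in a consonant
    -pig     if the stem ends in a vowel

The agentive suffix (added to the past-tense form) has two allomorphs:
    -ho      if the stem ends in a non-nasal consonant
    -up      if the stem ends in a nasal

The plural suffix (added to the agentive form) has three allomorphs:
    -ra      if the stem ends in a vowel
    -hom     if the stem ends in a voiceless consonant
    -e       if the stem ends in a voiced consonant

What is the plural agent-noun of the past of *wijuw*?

wijuwnumuphom

The final sound of *wijuw* is /w/, which is a consonant, so the past-tense suffix is -num, giving *wijuwnum*.
Since the final consonant of the past-tense form *wijuwnum* is /m/ (a nasal), it takes -up, giving *wijuwnumup*.
The final sound of the agentive form *wijuwnumup* is /p/, which is a voiceless consonant, so the plural suffix is -hom, giving *wijuwnumuphom*.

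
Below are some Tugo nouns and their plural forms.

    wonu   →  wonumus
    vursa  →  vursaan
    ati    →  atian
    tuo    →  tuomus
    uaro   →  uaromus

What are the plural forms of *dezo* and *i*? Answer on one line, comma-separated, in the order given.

dezomus, ian

The pattern is rounding harmony: -mus when the last vowel of the stem is a rounded vowel (*wonu*, *tuo*, *uaro*); -an when the last vowel of the stem is an unrounded vowel (*vursa*, *ati*).
*dezo* — last vowel /o/ (a rounded vowel) → -mus → *dezomus*.
*i*: last vowel = /i/, an unrounded vowel → -an → *ian*.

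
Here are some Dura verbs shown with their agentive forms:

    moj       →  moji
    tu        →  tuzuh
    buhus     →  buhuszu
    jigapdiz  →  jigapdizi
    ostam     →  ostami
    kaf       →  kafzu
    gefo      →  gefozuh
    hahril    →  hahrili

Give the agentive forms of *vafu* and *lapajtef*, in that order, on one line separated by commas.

The alternation tracks the final sound of the stem — -zu when the stem ends in a voiceless consonant (*buhus*, *kaf*); -i when the stem ends in a voiced consonant (*moj*, *jigapdiz*, *ostam*, *hahril*); -zuh when the stem ends in a vowel (*tu*, *gefo*).
*vafu* — final sound /u/ (a vowel) → -zuh → *vafuzuh*.
The final sound of *lapajtef* is /f/, which is a voiceless consonant, so the suffix is -zu, giving *lapajtefzu*.

vafuzuh, lapajtefzu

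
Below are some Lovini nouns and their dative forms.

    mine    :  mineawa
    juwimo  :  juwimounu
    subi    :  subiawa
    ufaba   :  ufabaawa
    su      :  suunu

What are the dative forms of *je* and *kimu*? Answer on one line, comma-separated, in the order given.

jeawa, kimuunu

Looking at the last vowel of each stem: -unu when the last vowel of the stem is a rounded vowel (*juwimo*, *su*); -awa when the last vowel of the stem is an unrounded vowel (*mine*, *subi*, *ufaba*).
Since the last vowel of *je* is /e/ (an unrounded vowel), it takes -awa, giving *jeawa*.
Since the last vowel of *kimu* is /u/ (a rounded vowel), it takes -unu, giving *kimuunu*.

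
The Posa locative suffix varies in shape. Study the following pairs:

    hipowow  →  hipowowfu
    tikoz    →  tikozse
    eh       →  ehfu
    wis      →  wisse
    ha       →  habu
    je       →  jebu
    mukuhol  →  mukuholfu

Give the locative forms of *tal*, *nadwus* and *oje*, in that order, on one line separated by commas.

Looking at the final sound of each stem: -se when the stem ends in a sibilant (*tikoz*, *wis*); -fu when the stem ends in a non-sibilant consonant (*hipowow*, *eh*, *mukuhol*); -bu when the stem ends in a vowel (*ha*, *je*).
*tal*: final sound = /l/, a non-sibilant consonant → -fu → *talfu*.
*nadwus*: final sound = /s/, a sibilant → -se → *nadwusse*.
Since the final sound of *oje* is /e/ (a vowel), it takes -bu, giving *ojebu*.

talfu, nadwusse, ojebu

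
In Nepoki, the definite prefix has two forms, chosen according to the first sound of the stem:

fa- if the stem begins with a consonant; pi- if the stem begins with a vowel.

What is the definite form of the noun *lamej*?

falamej

*lamej* — first sound /l/ (a consonant) → fa- → *falamej*.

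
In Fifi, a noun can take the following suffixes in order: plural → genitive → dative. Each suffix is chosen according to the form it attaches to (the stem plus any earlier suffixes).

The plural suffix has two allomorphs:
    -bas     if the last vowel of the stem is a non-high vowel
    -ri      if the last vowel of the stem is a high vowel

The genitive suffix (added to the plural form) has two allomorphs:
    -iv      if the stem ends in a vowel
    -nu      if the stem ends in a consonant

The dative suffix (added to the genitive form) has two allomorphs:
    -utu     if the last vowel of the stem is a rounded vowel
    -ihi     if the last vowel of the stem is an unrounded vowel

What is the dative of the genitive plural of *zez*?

*zez*: last vowel = /e/, a non-high vowel → -bas → *zezbas*.
The final sound of the plural form *zezbas* is /s/, which is a consonant, so the genitive suffix is -nu, giving *zezbasnu*.
The last vowel of the genitive form *zezbasnu* is /u/, which is a rounded vowel, so the dative suffix is -utu, giving *zezbasnuutu*.

zezbasnuutu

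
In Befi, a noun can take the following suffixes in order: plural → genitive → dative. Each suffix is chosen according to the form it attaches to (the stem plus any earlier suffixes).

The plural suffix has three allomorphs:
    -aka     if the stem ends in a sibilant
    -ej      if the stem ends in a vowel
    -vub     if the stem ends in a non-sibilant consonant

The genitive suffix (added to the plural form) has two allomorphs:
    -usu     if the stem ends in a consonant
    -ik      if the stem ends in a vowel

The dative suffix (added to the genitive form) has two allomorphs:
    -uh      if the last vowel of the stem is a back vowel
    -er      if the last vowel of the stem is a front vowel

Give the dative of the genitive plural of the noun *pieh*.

piehvubusuuh

*pieh*: final sound = /h/, a non-sibilant consonant → -vub → *piehvub*.
The plural form *piehvub* — final sound /b/ (a consonant) → -usu → *piehvubusu*.
The genitive form *piehvubusu* — last vowel /u/ (a back vowel) → -uh → *piehvubusuuh*.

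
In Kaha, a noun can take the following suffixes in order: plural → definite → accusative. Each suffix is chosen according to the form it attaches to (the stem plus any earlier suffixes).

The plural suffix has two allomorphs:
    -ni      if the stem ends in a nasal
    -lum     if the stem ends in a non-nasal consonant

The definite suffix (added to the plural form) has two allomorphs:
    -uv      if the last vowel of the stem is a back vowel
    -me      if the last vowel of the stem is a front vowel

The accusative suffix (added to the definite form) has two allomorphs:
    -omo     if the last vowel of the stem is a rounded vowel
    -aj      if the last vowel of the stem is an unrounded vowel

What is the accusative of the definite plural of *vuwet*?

*vuwet* — final consonant /t/ (non-nasal) → -lum → *vuwetlum*.
The last vowel of the plural form *vuwetlum* is /u/, which is a back vowel, so the definite suffix is -uv, giving *vuwetlumuv*.
The definite form *vuwetlumuv*: last vowel = /u/, a rounded vowel → -omo → *vuwetlumuvomo*.

vuwetlumuvomo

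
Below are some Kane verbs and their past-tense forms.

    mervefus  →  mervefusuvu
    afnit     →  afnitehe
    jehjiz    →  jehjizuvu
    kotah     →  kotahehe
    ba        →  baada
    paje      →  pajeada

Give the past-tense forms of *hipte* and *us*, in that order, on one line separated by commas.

hipteada, usuvu

The pattern is sibilance of the final sound: -uvu when the stem ends in a sibilant (*mervefus*, *jehjiz*); -ehe when the stem ends in a non-sibilant consonant (*afnit*, *kotah*); -ada when the stem ends in a vowel (*ba*, *paje*).
Since the final sound of *hipte* is /e/ (a vowel), it takes -ada, giving *hipteada*.
*us* — final sound /s/ (a sibilant) → -uvu → *usuvu*.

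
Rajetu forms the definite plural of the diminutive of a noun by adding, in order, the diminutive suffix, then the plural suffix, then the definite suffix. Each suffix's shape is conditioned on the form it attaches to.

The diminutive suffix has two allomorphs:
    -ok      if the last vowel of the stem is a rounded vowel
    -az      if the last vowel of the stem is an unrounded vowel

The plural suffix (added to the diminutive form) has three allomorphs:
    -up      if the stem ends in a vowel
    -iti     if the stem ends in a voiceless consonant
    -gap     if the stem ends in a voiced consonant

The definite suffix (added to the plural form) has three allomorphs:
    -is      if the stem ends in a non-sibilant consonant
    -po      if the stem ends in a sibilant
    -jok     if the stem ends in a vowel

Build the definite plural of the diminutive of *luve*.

*luve*: last vowel = /e/, an unrounded vowel → -az → *luveaz*.
Since the final sound of the diminutive form *luveaz* is /z/ (a voiced consonant), it takes -gap, giving *luveazgap*.
The plural form *luveazgap*: final sound = /p/, a non-sibilant consonant → -is → *luveazgapis*.

luveazgapis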